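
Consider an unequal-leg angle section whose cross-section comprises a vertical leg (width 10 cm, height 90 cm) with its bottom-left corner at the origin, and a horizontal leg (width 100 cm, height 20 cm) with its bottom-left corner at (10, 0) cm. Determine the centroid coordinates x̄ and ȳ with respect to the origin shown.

x̄ = 42.93 cm, ȳ = 20.86 cm

vertical leg: A = 10 × 90 = 900.00, centroid at (5.00, 45.00).
horizontal leg: A = 100 × 20 = 2000.00, centroid at (60.00, 10.00).
ΣA = 2900.00 cm², ΣAx̄ = 124500.00 cm³, ΣAȳ = 60500.00 cm³.
x̄ = 124500.00/2900.00 = 42.93 cm; ȳ = 60500.00/2900.00 = 20.86 cm.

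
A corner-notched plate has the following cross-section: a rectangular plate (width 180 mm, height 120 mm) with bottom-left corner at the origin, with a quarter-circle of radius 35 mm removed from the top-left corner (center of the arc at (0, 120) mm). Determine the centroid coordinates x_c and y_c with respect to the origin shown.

x_c = 93.50 mm, y_c = 57.90 mm

plate: A = 180 × 120 = 21600.00, centroid at (90.00, 60.00).
removed quarter-circle: A = −¼π·35² = -962.11, centroid at (14.85, 105.15).
ΣA = 20637.89 mm², ΣAx_c = 1929708.33 mm³, ΣAy_c = 1194838.14 mm³.
x_c = 1929708.33/20637.89 = 93.50 mm; y_c = 1194838.14/20637.89 = 57.90 mm.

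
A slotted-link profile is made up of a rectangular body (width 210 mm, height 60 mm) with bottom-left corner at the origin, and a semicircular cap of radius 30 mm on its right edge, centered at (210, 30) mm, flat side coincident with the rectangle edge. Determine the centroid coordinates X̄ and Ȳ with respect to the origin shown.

X̄ = 116.88 mm, Ȳ = 30.00 mm

rectangular body: A = 210 × 60 = 12600.00, centroid at (105.00, 30.00).
semicircular end: A = ½π·30² = 1413.72, centroid at (222.73, 30.00).
ΣA = 14013.72 mm², ΣAX̄ = 1637880.51 mm³, ΣAȲ = 420411.50 mm³.
X̄ = 1637880.51/14013.72 = 116.88 mm; Ȳ = 420411.50/14013.72 = 30.00 mm.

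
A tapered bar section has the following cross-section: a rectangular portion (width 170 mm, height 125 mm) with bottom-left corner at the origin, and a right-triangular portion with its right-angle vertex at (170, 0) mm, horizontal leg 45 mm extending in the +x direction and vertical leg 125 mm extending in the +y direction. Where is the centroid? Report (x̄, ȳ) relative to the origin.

rectangular portion: A = 170 × 125 = 21250.00, centroid at (85.00, 62.50).
triangular portion: A = ½·45·125 = 2812.50, centroid at (185.00, 41.67).
ΣA = 24062.50 mm², ΣAx̄ = 2326562.50 mm³, ΣAȳ = 1445312.50 mm³.
x̄ = 2326562.50/24062.50 = 96.69 mm; ȳ = 1445312.50/24062.50 = 60.06 mm.

x̄ = 96.69 mm, ȳ = 60.06 mm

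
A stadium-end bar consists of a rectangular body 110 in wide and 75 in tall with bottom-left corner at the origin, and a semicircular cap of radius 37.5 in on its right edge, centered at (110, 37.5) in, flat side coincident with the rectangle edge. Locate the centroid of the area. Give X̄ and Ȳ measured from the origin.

X̄ = 69.98 in, Ȳ = 37.50 in

Part | A | x̄ᵢ | ȳᵢ | A·x̄ᵢ | A·ȳᵢ
rectangular body | 8250.00 | 55.00 | 37.50 | 453750.00 | 309375.00
semicircular end | 2208.93 | 125.92 | 37.50 | 278138.81 | 82834.96
Σ | 10458.93 |  |  | 731888.81 | 392209.96
X̄ = 731888.81 / 10458.93 = 69.98 in
Ȳ = 392209.96 / 10458.93 = 37.50 in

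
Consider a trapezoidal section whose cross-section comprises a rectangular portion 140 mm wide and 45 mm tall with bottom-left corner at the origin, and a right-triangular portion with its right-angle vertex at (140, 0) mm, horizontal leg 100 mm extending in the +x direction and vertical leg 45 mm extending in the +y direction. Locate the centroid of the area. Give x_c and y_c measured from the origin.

x_c = 97.19 mm, y_c = 20.53 mm

rectangular portion: A = 140 × 45 = 6300.00, centroid at (70.00, 22.50).
triangular portion: A = ½·100·45 = 2250.00, centroid at (173.33, 15.00).
ΣA = 8550.00 mm², ΣAx_c = 831000.00 mm³, ΣAy_c = 175500.00 mm³.
x_c = 831000.00/8550.00 = 97.19 mm; y_c = 175500.00/8550.00 = 20.53 mm.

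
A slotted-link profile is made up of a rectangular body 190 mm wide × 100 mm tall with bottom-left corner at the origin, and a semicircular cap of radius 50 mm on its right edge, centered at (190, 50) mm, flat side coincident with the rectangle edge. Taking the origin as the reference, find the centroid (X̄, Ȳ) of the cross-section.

rectangular body: A = 190 × 100 = 19000.00, centroid at (95.00, 50.00).
semicircular end: A = ½π·50² = 3926.99, centroid at (211.22, 50.00).
ΣA = 22926.99 mm²
ΣAX̄ = (19000.00)(95.00) + (3926.99)(211.22) = 2634461.59 mm³
ΣAȲ = (19000.00)(50.00) + (3926.99)(50.00) = 1146349.54 mm³
X̄ = 2634461.59 / 22926.99 = 114.91 mm
Ȳ = 1146349.54 / 22926.99 = 50.00 mm

X̄ = 114.91 mm, Ȳ = 50.00 mm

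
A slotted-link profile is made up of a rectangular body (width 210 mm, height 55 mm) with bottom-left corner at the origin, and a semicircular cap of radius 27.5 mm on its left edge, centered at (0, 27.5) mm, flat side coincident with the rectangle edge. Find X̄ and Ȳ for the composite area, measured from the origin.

rectangular body: A = 210 × 55 = 11550.00, centroid at (105.00, 27.50).
semicircular end: A = ½π·27.5² = 1187.91, centroid at (-11.67, 27.50).
ΣA = 12737.91 mm², ΣAX̄ = 1198885.42 mm³, ΣAȲ = 350292.65 mm³.
X̄ = 1198885.42/12737.91 = 94.12 mm; Ȳ = 350292.65/12737.91 = 27.50 mm.

X̄ = 94.12 mm, Ȳ = 27.50 mm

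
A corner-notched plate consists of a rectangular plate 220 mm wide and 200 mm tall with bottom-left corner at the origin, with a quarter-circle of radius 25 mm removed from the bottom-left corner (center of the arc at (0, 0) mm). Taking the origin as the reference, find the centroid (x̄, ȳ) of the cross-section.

plate: A = 220 × 200 = 44000.00, centroid at (110.00, 100.00).
removed quarter-circle: A = −¼π·25² = -490.87, centroid at (10.61, 10.61).
ΣA = 43509.13 mm²
ΣAx̄ = (44000.00)(110.00) + (-490.87)(10.61) = 4834791.67 mm³
ΣAȳ = (44000.00)(100.00) + (-490.87)(10.61) = 4394791.67 mm³
x̄ = 4834791.67 / 43509.13 = 111.12 mm
ȳ = 4394791.67 / 43509.13 = 101.01 mm

x̄ = 111.12 mm, ȳ = 101.01 mm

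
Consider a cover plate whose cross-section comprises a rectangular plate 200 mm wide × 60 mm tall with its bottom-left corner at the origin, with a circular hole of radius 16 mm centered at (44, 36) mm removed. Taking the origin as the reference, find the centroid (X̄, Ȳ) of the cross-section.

X̄ = 104.02 mm, Ȳ = 29.57 mm

plate: A = 200 × 60 = 12000.00, centroid at (100.00, 30.00).
hole: A = −π·16² = -804.25, centroid at (44.00, 36.00).
ΣA = 11195.75 mm², ΣAX̄ = 1164613.10 mm³, ΣAȲ = 331047.08 mm³.
X̄ = 1164613.10/11195.75 = 104.02 mm; Ȳ = 331047.08/11195.75 = 29.57 mm.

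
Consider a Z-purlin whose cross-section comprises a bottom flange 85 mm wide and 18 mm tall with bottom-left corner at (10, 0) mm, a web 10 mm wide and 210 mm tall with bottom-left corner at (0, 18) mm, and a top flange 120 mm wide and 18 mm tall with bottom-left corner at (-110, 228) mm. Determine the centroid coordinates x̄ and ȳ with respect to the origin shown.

bottom flange: A = 85 × 18 = 1530.00, centroid at (52.50, 9.00).
web: A = 10 × 210 = 2100.00, centroid at (5.00, 123.00).
top flange: A = 120 × 18 = 2160.00, centroid at (-50.00, 237.00).
ΣA = 5790.00 mm², ΣAx̄ = -17175.00 mm³, ΣAȳ = 783990.00 mm³.
x̄ = -17175.00/5790.00 = -2.97 mm; ȳ = 783990.00/5790.00 = 135.40 mm.

x̄ = -2.97 mm, ȳ = 135.40 mm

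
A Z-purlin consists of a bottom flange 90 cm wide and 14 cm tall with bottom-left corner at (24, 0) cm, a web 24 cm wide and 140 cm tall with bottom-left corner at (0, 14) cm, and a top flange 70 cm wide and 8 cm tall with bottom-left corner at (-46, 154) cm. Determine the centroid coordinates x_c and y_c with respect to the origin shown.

x_c = 23.38 cm, y_c = 73.27 cm

bottom flange: A = 90 × 14 = 1260.00, centroid at (69.00, 7.00).
web: A = 24 × 140 = 3360.00, centroid at (12.00, 84.00).
top flange: A = 70 × 8 = 560.00, centroid at (-11.00, 158.00).
ΣA = 5180.00 cm², ΣAx_c = 121100.00 cm³, ΣAy_c = 379540.00 cm³.
x_c = 121100.00/5180.00 = 23.38 cm; y_c = 379540.00/5180.00 = 73.27 cm.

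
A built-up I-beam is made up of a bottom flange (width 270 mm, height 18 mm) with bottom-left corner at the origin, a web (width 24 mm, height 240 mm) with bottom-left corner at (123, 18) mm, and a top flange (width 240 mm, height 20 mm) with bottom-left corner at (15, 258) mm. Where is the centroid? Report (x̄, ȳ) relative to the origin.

Part | A | x̄ᵢ | ȳᵢ | A·x̄ᵢ | A·ȳᵢ
bottom flange | 4860.00 | 135.00 | 9.00 | 656100.00 | 43740.00
web | 5760.00 | 135.00 | 138.00 | 777600.00 | 794880.00
top flange | 4800.00 | 135.00 | 268.00 | 648000.00 | 1286400.00
Σ | 15420.00 |  |  | 2081700.00 | 2125020.00
x̄ = 2081700.00 / 15420.00 = 135.00 mm
ȳ = 2125020.00 / 15420.00 = 137.81 mm

x̄ = 135.00 mm, ȳ = 137.81 mm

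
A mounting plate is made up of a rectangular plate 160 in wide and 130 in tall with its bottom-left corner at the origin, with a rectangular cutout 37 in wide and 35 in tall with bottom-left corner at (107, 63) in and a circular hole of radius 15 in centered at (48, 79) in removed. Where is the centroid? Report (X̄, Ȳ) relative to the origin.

plate: A = 160 × 130 = 20800.00, centroid at (80.00, 65.00).
hole 1: A = −(37 × 35) = -1295.00, centroid at (125.50, 80.50).
hole 2: A = −π·15² = -706.86, centroid at (48.00, 79.00).
ΣA = 18798.14 in², ΣAX̄ = 1467548.30 in³, ΣAȲ = 1191910.69 in³.
X̄ = 1467548.30/18798.14 = 78.07 in; Ȳ = 1191910.69/18798.14 = 63.41 in.

X̄ = 78.07 in, Ȳ = 63.41 in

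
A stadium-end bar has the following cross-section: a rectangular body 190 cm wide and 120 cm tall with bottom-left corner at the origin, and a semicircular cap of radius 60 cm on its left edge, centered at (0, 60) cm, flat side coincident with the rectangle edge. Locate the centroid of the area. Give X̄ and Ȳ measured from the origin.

Part | A | x̄ᵢ | ȳᵢ | A·x̄ᵢ | A·ȳᵢ
rectangular body | 22800.00 | 95.00 | 60.00 | 2166000.00 | 1368000.00
semicircular end | 5654.87 | -25.46 | 60.00 | -144000.00 | 339292.01
Σ | 28454.87 |  |  | 2022000.00 | 1707292.01
X̄ = 2022000.00 / 28454.87 = 71.06 cm
Ȳ = 1707292.01 / 28454.87 = 60.00 cm

X̄ = 71.06 cm, Ȳ = 60.00 cm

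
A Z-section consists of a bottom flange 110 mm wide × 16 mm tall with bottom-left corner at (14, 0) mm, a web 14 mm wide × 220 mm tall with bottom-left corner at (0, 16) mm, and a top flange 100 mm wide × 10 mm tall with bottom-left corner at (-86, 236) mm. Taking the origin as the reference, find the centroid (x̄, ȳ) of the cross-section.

bottom flange: A = 110 × 16 = 1760.00, centroid at (69.00, 8.00).
web: A = 14 × 220 = 3080.00, centroid at (7.00, 126.00).
top flange: A = 100 × 10 = 1000.00, centroid at (-36.00, 241.00).
ΣA = 5840.00 mm², ΣAx̄ = 107000.00 mm³, ΣAȳ = 643160.00 mm³.
x̄ = 107000.00/5840.00 = 18.32 mm; ȳ = 643160.00/5840.00 = 110.13 mm.

x̄ = 18.32 mm, ȳ = 110.13 mm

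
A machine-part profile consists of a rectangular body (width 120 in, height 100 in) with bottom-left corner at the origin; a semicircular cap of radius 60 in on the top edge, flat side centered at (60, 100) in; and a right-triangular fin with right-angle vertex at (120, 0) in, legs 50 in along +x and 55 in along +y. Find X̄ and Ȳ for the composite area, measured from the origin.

X̄ = 65.54 in, Ȳ = 70.14 in

rectangular body: A = 120 × 100 = 12000.00, centroid at (60.00, 50.00).
semicircular top: A = ½π·60² = 5654.87, centroid at (60.00, 125.46).
triangular fin: A = ½·50·55 = 1375.00, centroid at (136.67, 18.33).
ΣA = 19029.87 in², ΣAX̄ = 1247208.67 in³, ΣAȲ = 1334695.01 in³.
X̄ = 1247208.67/19029.87 = 65.54 in; Ȳ = 1334695.01/19029.87 = 70.14 in.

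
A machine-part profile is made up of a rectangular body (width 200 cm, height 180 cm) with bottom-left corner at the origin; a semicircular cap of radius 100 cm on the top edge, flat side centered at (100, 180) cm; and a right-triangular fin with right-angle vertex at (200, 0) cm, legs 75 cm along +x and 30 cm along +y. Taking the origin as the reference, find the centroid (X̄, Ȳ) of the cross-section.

Part | A | x̄ᵢ | ȳᵢ | A·x̄ᵢ | A·ȳᵢ
rectangular body | 36000.00 | 100.00 | 90.00 | 3600000.00 | 3240000.00
semicircular top | 15707.96 | 100.00 | 222.44 | 1570796.33 | 3494100.05
triangular fin | 1125.00 | 225.00 | 10.00 | 253125.00 | 11250.00
Σ | 52832.96 |  |  | 5423921.33 | 6745350.05
X̄ = 5423921.33 / 52832.96 = 102.66 cm
Ȳ = 6745350.05 / 52832.96 = 127.67 cm

X̄ = 102.66 cm, Ȳ = 127.67 cm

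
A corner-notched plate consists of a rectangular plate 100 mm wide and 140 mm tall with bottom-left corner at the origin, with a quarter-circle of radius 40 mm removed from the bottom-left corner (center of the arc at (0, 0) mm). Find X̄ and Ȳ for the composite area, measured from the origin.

plate: A = 100 × 140 = 14000.00, centroid at (50.00, 70.00).
removed quarter-circle: A = −¼π·40² = -1256.64, centroid at (16.98, 16.98).
ΣA = 12743.36 mm²
ΣAX̄ = (14000.00)(50.00) + (-1256.64)(16.98) = 678666.67 mm³
ΣAȲ = (14000.00)(70.00) + (-1256.64)(16.98) = 958666.67 mm³
X̄ = 678666.67 / 12743.36 = 53.26 mm
Ȳ = 958666.67 / 12743.36 = 75.23 mm

X̄ = 53.26 mm, Ȳ = 75.23 mm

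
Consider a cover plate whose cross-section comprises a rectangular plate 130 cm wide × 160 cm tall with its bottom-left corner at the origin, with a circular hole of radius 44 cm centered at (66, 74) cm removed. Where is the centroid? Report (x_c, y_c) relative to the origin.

x_c = 64.59 cm, y_c = 82.48 cm

plate: A = 130 × 160 = 20800.00, centroid at (65.00, 80.00).
hole: A = −π·44² = -6082.12, centroid at (66.00, 74.00).
ΣA = 14717.88 cm², ΣAx_c = 950579.86 cm³, ΣAy_c = 1213922.87 cm³.
x_c = 950579.86/14717.88 = 64.59 cm; y_c = 1213922.87/14717.88 = 82.48 cm.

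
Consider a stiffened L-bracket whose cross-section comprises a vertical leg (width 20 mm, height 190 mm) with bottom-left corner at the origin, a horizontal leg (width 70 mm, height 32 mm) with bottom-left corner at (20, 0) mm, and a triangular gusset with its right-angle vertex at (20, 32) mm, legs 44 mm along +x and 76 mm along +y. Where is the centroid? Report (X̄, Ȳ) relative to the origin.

vertical leg: A = 20 × 190 = 3800.00, centroid at (10.00, 95.00).
horizontal leg: A = 70 × 32 = 2240.00, centroid at (55.00, 16.00).
gusset: A = ½·44·76 = 1672.00, centroid at (34.67, 57.33).
ΣA = 7712.00 mm², ΣAX̄ = 219162.67 mm³, ΣAȲ = 492701.33 mm³.
X̄ = 219162.67/7712.00 = 28.42 mm; Ȳ = 492701.33/7712.00 = 63.89 mm.

X̄ = 28.42 mm, Ȳ = 63.89 mm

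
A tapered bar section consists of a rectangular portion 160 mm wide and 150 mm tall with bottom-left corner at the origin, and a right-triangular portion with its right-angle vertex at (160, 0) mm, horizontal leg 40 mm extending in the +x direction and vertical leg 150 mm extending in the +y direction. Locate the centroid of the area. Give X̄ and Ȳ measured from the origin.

X̄ = 90.37 mm, Ȳ = 72.22 mm

rectangular portion: A = 160 × 150 = 24000.00, centroid at (80.00, 75.00).
triangular portion: A = ½·40·150 = 3000.00, centroid at (173.33, 50.00).
ΣA = 27000.00 mm²
ΣAX̄ = (24000.00)(80.00) + (3000.00)(173.33) = 2440000.00 mm³
ΣAȲ = (24000.00)(75.00) + (3000.00)(50.00) = 1950000.00 mm³
X̄ = 2440000.00 / 27000.00 = 90.37 mm
Ȳ = 1950000.00 / 27000.00 = 72.22 mm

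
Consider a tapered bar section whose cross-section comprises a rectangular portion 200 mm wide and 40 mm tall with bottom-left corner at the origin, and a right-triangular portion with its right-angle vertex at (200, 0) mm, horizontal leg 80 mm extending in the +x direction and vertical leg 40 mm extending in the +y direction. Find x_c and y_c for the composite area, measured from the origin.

Part | A | x̄ᵢ | ȳᵢ | A·x̄ᵢ | A·ȳᵢ
rectangular portion | 8000.00 | 100.00 | 20.00 | 800000.00 | 160000.00
triangular portion | 1600.00 | 226.67 | 13.33 | 362666.67 | 21333.33
Σ | 9600.00 |  |  | 1162666.67 | 181333.33
x_c = 1162666.67 / 9600.00 = 121.11 mm
y_c = 181333.33 / 9600.00 = 18.89 mm

x_c = 121.11 mm, y_c = 18.89 mm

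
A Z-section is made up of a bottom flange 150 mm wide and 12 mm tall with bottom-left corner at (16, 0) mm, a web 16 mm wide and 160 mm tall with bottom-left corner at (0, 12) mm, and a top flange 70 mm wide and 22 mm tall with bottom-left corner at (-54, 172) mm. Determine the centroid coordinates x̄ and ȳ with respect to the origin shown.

x̄ = 26.27 mm, ȳ = 89.52 mm

bottom flange: A = 150 × 12 = 1800.00, centroid at (91.00, 6.00).
web: A = 16 × 160 = 2560.00, centroid at (8.00, 92.00).
top flange: A = 70 × 22 = 1540.00, centroid at (-19.00, 183.00).
ΣA = 5900.00 mm², ΣAx̄ = 155020.00 mm³, ΣAȳ = 528140.00 mm³.
x̄ = 155020.00/5900.00 = 26.27 mm; ȳ = 528140.00/5900.00 = 89.52 mm.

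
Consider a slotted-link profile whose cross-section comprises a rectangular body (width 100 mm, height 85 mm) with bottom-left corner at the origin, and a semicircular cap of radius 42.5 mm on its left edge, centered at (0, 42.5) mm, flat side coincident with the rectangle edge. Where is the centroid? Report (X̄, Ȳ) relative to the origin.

Part | A | x̄ᵢ | ȳᵢ | A·x̄ᵢ | A·ȳᵢ
rectangular body | 8500.00 | 50.00 | 42.50 | 425000.00 | 361250.00
semicircular end | 2837.25 | -18.04 | 42.50 | -51177.08 | 120583.16
Σ | 11337.25 |  |  | 373822.92 | 481833.16
X̄ = 373822.92 / 11337.25 = 32.97 mm
Ȳ = 481833.16 / 11337.25 = 42.50 mm

X̄ = 32.97 mm, Ȳ = 42.50 mm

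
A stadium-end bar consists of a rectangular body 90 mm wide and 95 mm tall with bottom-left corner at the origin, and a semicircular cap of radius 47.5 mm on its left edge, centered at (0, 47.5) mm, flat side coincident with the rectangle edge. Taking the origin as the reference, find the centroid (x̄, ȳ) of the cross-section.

x̄ = 25.91 mm, ȳ = 47.50 mm

Part | A | x̄ᵢ | ȳᵢ | A·x̄ᵢ | A·ȳᵢ
rectangular body | 8550.00 | 45.00 | 47.50 | 384750.00 | 406125.00
semicircular end | 3544.11 | -20.16 | 47.50 | -71447.92 | 168345.19
Σ | 12094.11 |  |  | 313302.08 | 574470.19
x̄ = 313302.08 / 12094.11 = 25.91 mm
ȳ = 574470.19 / 12094.11 = 47.50 mm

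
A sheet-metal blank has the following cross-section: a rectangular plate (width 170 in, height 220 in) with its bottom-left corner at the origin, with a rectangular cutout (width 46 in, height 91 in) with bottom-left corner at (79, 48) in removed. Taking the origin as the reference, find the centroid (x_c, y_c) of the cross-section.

x_c = 82.86 in, y_c = 112.08 in

Part | A | x̄ᵢ | ȳᵢ | A·x̄ᵢ | A·ȳᵢ
plate | 37400.00 | 85.00 | 110.00 | 3179000.00 | 4114000.00
hole | -4186.00 | 102.00 | 93.50 | -426972.00 | -391391.00
Σ | 33214.00 |  |  | 2752028.00 | 3722609.00
x_c = 2752028.00 / 33214.00 = 82.86 in
y_c = 3722609.00 / 33214.00 = 112.08 in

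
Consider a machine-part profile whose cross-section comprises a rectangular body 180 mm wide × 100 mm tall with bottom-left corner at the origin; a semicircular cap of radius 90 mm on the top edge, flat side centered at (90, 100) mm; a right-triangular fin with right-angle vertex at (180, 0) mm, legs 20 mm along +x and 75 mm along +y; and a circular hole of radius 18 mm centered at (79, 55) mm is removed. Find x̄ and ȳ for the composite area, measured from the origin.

rectangular body: A = 180 × 100 = 18000.00, centroid at (90.00, 50.00).
semicircular top: A = ½π·90² = 12723.45, centroid at (90.00, 138.20).
triangular fin: A = ½·20·75 = 750.00, centroid at (186.67, 25.00).
hole: A = −π·18² = -1017.88, centroid at (79.00, 55.00).
ΣA = 30455.57 mm²
ΣAx̄ = (18000.00)(90.00) + (12723.45)(90.00) + (750.00)(186.67) + (-1017.88)(79.00) = 2824698.32 mm³
ΣAȳ = (18000.00)(50.00) + (12723.45)(138.20) + (750.00)(25.00) + (-1017.88)(55.00) = 2621111.84 mm³
x̄ = 2824698.32 / 30455.57 = 92.75 mm
ȳ = 2621111.84 / 30455.57 = 86.06 mm

x̄ = 92.75 mm, ȳ = 86.06 mm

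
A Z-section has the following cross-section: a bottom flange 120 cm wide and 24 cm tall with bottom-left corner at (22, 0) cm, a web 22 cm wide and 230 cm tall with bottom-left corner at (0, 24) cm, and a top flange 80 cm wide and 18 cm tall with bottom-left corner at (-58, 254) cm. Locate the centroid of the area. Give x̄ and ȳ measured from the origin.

Part | A | x̄ᵢ | ȳᵢ | A·x̄ᵢ | A·ȳᵢ
bottom flange | 2880.00 | 82.00 | 12.00 | 236160.00 | 34560.00
web | 5060.00 | 11.00 | 139.00 | 55660.00 | 703340.00
top flange | 1440.00 | -18.00 | 263.00 | -25920.00 | 378720.00
Σ | 9380.00 |  |  | 265900.00 | 1116620.00
x̄ = 265900.00 / 9380.00 = 28.35 cm
ȳ = 1116620.00 / 9380.00 = 119.04 cm

x̄ = 28.35 cm, ȳ = 119.04 cm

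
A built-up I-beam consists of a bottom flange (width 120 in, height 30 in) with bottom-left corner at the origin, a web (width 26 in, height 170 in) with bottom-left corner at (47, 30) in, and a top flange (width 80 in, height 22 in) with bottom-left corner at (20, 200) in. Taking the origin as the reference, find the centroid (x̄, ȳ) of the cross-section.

Part | A | x̄ᵢ | ȳᵢ | A·x̄ᵢ | A·ȳᵢ
bottom flange | 3600.00 | 60.00 | 15.00 | 216000.00 | 54000.00
web | 4420.00 | 60.00 | 115.00 | 265200.00 | 508300.00
top flange | 1760.00 | 60.00 | 211.00 | 105600.00 | 371360.00
Σ | 9780.00 |  |  | 586800.00 | 933660.00
x̄ = 586800.00 / 9780.00 = 60.00 in
ȳ = 933660.00 / 9780.00 = 95.47 in

x̄ = 60.00 in, ȳ = 95.47 in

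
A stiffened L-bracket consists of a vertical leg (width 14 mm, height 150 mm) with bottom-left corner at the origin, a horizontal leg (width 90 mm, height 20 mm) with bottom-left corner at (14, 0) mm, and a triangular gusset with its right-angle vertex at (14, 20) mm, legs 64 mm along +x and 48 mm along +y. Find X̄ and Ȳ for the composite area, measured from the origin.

X̄ = 32.22 mm, Ȳ = 42.46 mm

vertical leg: A = 14 × 150 = 2100.00, centroid at (7.00, 75.00).
horizontal leg: A = 90 × 20 = 1800.00, centroid at (59.00, 10.00).
gusset: A = ½·64·48 = 1536.00, centroid at (35.33, 36.00).
ΣA = 5436.00 mm²
ΣAX̄ = (2100.00)(7.00) + (1800.00)(59.00) + (1536.00)(35.33) = 175172.00 mm³
ΣAȲ = (2100.00)(75.00) + (1800.00)(10.00) + (1536.00)(36.00) = 230796.00 mm³
X̄ = 175172.00 / 5436.00 = 32.22 mm
Ȳ = 230796.00 / 5436.00 = 42.46 mm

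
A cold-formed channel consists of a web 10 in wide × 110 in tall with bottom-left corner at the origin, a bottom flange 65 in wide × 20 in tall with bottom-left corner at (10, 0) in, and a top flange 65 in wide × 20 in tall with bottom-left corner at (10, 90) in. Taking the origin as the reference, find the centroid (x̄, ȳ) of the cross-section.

web: A = 10 × 110 = 1100.00, centroid at (5.00, 55.00).
bottom flange: A = 65 × 20 = 1300.00, centroid at (42.50, 10.00).
top flange: A = 65 × 20 = 1300.00, centroid at (42.50, 100.00).
ΣA = 3700.00 in², ΣAx̄ = 116000.00 in³, ΣAȳ = 203500.00 in³.
x̄ = 116000.00/3700.00 = 31.35 in; ȳ = 203500.00/3700.00 = 55.00 in.

x̄ = 31.35 in, ȳ = 55.00 in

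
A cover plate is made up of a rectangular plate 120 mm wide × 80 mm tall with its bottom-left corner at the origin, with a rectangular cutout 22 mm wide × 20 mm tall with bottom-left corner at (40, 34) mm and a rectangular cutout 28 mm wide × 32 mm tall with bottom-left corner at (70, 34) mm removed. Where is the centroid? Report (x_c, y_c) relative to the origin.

x_c = 57.88 mm, y_c = 38.70 mm

plate: A = 120 × 80 = 9600.00, centroid at (60.00, 40.00).
hole 1: A = −(22 × 20) = -440.00, centroid at (51.00, 44.00).
hole 2: A = −(28 × 32) = -896.00, centroid at (84.00, 50.00).
ΣA = 8264.00 mm²
ΣAx_c = (9600.00)(60.00) + (-440.00)(51.00) + (-896.00)(84.00) = 478296.00 mm³
ΣAy_c = (9600.00)(40.00) + (-440.00)(44.00) + (-896.00)(50.00) = 319840.00 mm³
x_c = 478296.00 / 8264.00 = 57.88 mm
y_c = 319840.00 / 8264.00 = 38.70 mm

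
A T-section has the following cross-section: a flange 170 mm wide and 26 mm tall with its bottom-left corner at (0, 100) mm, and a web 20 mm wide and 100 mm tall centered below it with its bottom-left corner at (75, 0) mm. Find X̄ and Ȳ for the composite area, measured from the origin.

X̄ = 85.00 mm, Ȳ = 93.37 mm

web: A = 20 × 100 = 2000.00, centroid at (85.00, 50.00).
flange: A = 170 × 26 = 4420.00, centroid at (85.00, 113.00).
ΣA = 6420.00 mm², ΣAX̄ = 545700.00 mm³, ΣAȲ = 599460.00 mm³.
X̄ = 545700.00/6420.00 = 85.00 mm; Ȳ = 599460.00/6420.00 = 93.37 mm.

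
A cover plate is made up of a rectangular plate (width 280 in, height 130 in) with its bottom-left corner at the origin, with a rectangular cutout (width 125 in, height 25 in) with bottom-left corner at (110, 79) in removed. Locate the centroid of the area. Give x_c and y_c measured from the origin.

plate: A = 280 × 130 = 36400.00, centroid at (140.00, 65.00).
hole: A = −(125 × 25) = -3125.00, centroid at (172.50, 91.50).
ΣA = 33275.00 in², ΣAx_c = 4556937.50 in³, ΣAy_c = 2080062.50 in³.
x_c = 4556937.50/33275.00 = 136.95 in; y_c = 2080062.50/33275.00 = 62.51 in.

x_c = 136.95 in, y_c = 62.51 in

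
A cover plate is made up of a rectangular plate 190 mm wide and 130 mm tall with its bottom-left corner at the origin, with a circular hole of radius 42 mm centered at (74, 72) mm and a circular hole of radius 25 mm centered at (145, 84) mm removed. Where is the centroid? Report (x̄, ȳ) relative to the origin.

Part | A | x̄ᵢ | ȳᵢ | A·x̄ᵢ | A·ȳᵢ
plate | 24700.00 | 95.00 | 65.00 | 2346500.00 | 1605500.00
hole 1 | -5541.77 | 74.00 | 72.00 | -410090.94 | -399007.40
hole 2 | -1963.50 | 145.00 | 84.00 | -284706.83 | -164933.61
Σ | 17194.74 |  |  | 1651702.23 | 1041558.99
x̄ = 1651702.23 / 17194.74 = 96.06 mm
ȳ = 1041558.99 / 17194.74 = 60.57 mm

x̄ = 96.06 mm, ȳ = 60.57 mm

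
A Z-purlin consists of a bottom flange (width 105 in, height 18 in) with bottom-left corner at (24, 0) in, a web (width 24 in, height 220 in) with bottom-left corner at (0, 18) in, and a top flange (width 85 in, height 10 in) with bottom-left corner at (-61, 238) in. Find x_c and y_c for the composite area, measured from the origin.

x_c = 23.97 in, y_c = 112.14 in

Part | A | x̄ᵢ | ȳᵢ | A·x̄ᵢ | A·ȳᵢ
bottom flange | 1890.00 | 76.50 | 9.00 | 144585.00 | 17010.00
web | 5280.00 | 12.00 | 128.00 | 63360.00 | 675840.00
top flange | 850.00 | -18.50 | 243.00 | -15725.00 | 206550.00
Σ | 8020.00 |  |  | 192220.00 | 899400.00
x_c = 192220.00 / 8020.00 = 23.97 in
y_c = 899400.00 / 8020.00 = 112.14 in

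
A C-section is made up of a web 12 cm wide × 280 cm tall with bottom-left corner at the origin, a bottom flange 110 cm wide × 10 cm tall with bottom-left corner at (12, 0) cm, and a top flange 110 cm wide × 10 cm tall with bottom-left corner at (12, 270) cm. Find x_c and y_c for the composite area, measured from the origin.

x_c = 30.14 cm, y_c = 140.00 cm

web: A = 12 × 280 = 3360.00, centroid at (6.00, 140.00).
bottom flange: A = 110 × 10 = 1100.00, centroid at (67.00, 5.00).
top flange: A = 110 × 10 = 1100.00, centroid at (67.00, 275.00).
ΣA = 5560.00 cm², ΣAx_c = 167560.00 cm³, ΣAy_c = 778400.00 cm³.
x_c = 167560.00/5560.00 = 30.14 cm; y_c = 778400.00/5560.00 = 140.00 cm.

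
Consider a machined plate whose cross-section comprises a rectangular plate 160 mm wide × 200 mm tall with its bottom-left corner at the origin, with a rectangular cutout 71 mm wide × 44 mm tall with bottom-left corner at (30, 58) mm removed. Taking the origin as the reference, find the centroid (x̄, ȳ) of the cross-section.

plate: A = 160 × 200 = 32000.00, centroid at (80.00, 100.00).
hole: A = −(71 × 44) = -3124.00, centroid at (65.50, 80.00).
ΣA = 28876.00 mm², ΣAx̄ = 2355378.00 mm³, ΣAȳ = 2950080.00 mm³.
x̄ = 2355378.00/28876.00 = 81.57 mm; ȳ = 2950080.00/28876.00 = 102.16 mm.

x̄ = 81.57 mm, ȳ = 102.16 mm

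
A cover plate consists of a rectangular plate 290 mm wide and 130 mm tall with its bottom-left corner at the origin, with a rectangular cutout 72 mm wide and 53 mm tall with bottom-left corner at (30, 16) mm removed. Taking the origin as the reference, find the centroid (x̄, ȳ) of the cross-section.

plate: A = 290 × 130 = 37700.00, centroid at (145.00, 65.00).
hole: A = −(72 × 53) = -3816.00, centroid at (66.00, 42.50).
ΣA = 33884.00 mm², ΣAx̄ = 5214644.00 mm³, ΣAȳ = 2288320.00 mm³.
x̄ = 5214644.00/33884.00 = 153.90 mm; ȳ = 2288320.00/33884.00 = 67.53 mm.

x̄ = 153.90 mm, ȳ = 67.53 mm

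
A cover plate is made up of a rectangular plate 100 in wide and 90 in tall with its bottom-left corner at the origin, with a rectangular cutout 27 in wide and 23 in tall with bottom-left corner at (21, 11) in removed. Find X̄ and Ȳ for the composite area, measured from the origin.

plate: A = 100 × 90 = 9000.00, centroid at (50.00, 45.00).
hole: A = −(27 × 23) = -621.00, centroid at (34.50, 22.50).
ΣA = 8379.00 in²
ΣAX̄ = (9000.00)(50.00) + (-621.00)(34.50) = 428575.50 in³
ΣAȲ = (9000.00)(45.00) + (-621.00)(22.50) = 391027.50 in³
X̄ = 428575.50 / 8379.00 = 51.15 in
Ȳ = 391027.50 / 8379.00 = 46.67 in

X̄ = 51.15 in, Ȳ = 46.67 in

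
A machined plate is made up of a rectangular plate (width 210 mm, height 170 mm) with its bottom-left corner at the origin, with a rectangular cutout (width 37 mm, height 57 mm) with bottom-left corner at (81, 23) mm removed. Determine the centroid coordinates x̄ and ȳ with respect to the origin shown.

Part | A | x̄ᵢ | ȳᵢ | A·x̄ᵢ | A·ȳᵢ
plate | 35700.00 | 105.00 | 85.00 | 3748500.00 | 3034500.00
hole | -2109.00 | 99.50 | 51.50 | -209845.50 | -108613.50
Σ | 33591.00 |  |  | 3538654.50 | 2925886.50
x̄ = 3538654.50 / 33591.00 = 105.35 mm
ȳ = 2925886.50 / 33591.00 = 87.10 mm

x̄ = 105.35 mm, ȳ = 87.10 mm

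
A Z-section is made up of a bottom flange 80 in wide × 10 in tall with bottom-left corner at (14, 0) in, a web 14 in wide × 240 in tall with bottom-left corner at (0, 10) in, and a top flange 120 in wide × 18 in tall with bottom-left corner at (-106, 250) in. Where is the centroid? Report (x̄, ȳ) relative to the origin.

x̄ = -5.16 in, ȳ = 158.27 in

Part | A | x̄ᵢ | ȳᵢ | A·x̄ᵢ | A·ȳᵢ
bottom flange | 800.00 | 54.00 | 5.00 | 43200.00 | 4000.00
web | 3360.00 | 7.00 | 130.00 | 23520.00 | 436800.00
top flange | 2160.00 | -46.00 | 259.00 | -99360.00 | 559440.00
Σ | 6320.00 |  |  | -32640.00 | 1000240.00
x̄ = -32640.00 / 6320.00 = -5.16 in
ȳ = 1000240.00 / 6320.00 = 158.27 in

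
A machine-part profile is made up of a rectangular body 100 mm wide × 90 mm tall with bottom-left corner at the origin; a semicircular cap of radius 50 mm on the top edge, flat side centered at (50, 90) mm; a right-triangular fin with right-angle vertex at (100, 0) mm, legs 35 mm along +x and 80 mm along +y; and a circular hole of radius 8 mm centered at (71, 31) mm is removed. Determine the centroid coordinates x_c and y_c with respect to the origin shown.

x_c = 55.81 mm, y_c = 61.79 mm

rectangular body: A = 100 × 90 = 9000.00, centroid at (50.00, 45.00).
semicircular top: A = ½π·50² = 3926.99, centroid at (50.00, 111.22).
triangular fin: A = ½·35·80 = 1400.00, centroid at (111.67, 26.67).
hole: A = −π·8² = -201.06, centroid at (71.00, 31.00).
ΣA = 14125.93 mm², ΣAx_c = 788407.48 mm³, ΣAy_c = 872862.92 mm³.
x_c = 788407.48/14125.93 = 55.81 mm; y_c = 872862.92/14125.93 = 61.79 mm.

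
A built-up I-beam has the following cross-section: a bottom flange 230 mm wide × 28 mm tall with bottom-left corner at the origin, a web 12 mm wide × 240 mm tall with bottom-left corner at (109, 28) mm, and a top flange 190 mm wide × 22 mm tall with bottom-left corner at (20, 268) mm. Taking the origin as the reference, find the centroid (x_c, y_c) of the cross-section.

x_c = 115.00 mm, y_c = 124.64 mm

Part | A | x̄ᵢ | ȳᵢ | A·x̄ᵢ | A·ȳᵢ
bottom flange | 6440.00 | 115.00 | 14.00 | 740600.00 | 90160.00
web | 2880.00 | 115.00 | 148.00 | 331200.00 | 426240.00
top flange | 4180.00 | 115.00 | 279.00 | 480700.00 | 1166220.00
Σ | 13500.00 |  |  | 1552500.00 | 1682620.00
x_c = 1552500.00 / 13500.00 = 115.00 mm
y_c = 1682620.00 / 13500.00 = 124.64 mm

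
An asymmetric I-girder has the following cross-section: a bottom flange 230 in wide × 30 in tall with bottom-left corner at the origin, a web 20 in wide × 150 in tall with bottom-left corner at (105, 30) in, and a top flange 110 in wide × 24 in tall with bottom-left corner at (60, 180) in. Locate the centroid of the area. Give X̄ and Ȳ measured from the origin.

bottom flange: A = 230 × 30 = 6900.00, centroid at (115.00, 15.00).
web: A = 20 × 150 = 3000.00, centroid at (115.00, 105.00).
top flange: A = 110 × 24 = 2640.00, centroid at (115.00, 192.00).
ΣA = 12540.00 in², ΣAX̄ = 1442100.00 in³, ΣAȲ = 925380.00 in³.
X̄ = 1442100.00/12540.00 = 115.00 in; Ȳ = 925380.00/12540.00 = 73.79 in.

X̄ = 115.00 in, Ȳ = 73.79 in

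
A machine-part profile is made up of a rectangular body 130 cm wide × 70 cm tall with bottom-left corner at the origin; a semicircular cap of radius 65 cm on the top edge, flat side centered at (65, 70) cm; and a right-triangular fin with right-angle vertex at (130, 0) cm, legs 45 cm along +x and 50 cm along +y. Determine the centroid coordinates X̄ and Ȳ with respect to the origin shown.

rectangular body: A = 130 × 70 = 9100.00, centroid at (65.00, 35.00).
semicircular top: A = ½π·65² = 6636.61, centroid at (65.00, 97.59).
triangular fin: A = ½·45·50 = 1125.00, centroid at (145.00, 16.67).
ΣA = 16861.61 cm², ΣAX̄ = 1186004.94 cm³, ΣAȲ = 984896.35 cm³.
X̄ = 1186004.94/16861.61 = 70.34 cm; Ȳ = 984896.35/16861.61 = 58.41 cm.

X̄ = 70.34 cm, Ȳ = 58.41 cm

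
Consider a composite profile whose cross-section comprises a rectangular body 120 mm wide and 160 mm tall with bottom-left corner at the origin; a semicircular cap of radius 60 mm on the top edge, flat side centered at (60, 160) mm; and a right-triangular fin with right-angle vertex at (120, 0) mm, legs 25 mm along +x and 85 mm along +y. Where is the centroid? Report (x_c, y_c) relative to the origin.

rectangular body: A = 120 × 160 = 19200.00, centroid at (60.00, 80.00).
semicircular top: A = ½π·60² = 5654.87, centroid at (60.00, 185.46).
triangular fin: A = ½·25·85 = 1062.50, centroid at (128.33, 28.33).
ΣA = 25917.37 mm²
ΣAx_c = (19200.00)(60.00) + (5654.87)(60.00) + (1062.50)(128.33) = 1627646.17 mm³
ΣAy_c = (19200.00)(80.00) + (5654.87)(185.46) + (1062.50)(28.33) = 2614882.85 mm³
x_c = 1627646.17 / 25917.37 = 62.80 mm
y_c = 2614882.85 / 25917.37 = 100.89 mm

x_c = 62.80 mm, y_c = 100.89 mm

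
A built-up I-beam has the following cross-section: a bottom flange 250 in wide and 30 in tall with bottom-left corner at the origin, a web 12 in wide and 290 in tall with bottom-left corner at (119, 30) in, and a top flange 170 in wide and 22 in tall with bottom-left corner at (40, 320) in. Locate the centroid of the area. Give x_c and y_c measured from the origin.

bottom flange: A = 250 × 30 = 7500.00, centroid at (125.00, 15.00).
web: A = 12 × 290 = 3480.00, centroid at (125.00, 175.00).
top flange: A = 170 × 22 = 3740.00, centroid at (125.00, 331.00).
ΣA = 14720.00 in²
ΣAx_c = (7500.00)(125.00) + (3480.00)(125.00) + (3740.00)(125.00) = 1840000.00 in³
ΣAy_c = (7500.00)(15.00) + (3480.00)(175.00) + (3740.00)(331.00) = 1959440.00 in³
x_c = 1840000.00 / 14720.00 = 125.00 in
y_c = 1959440.00 / 14720.00 = 133.11 in

x_c = 125.00 in, y_c = 133.11 in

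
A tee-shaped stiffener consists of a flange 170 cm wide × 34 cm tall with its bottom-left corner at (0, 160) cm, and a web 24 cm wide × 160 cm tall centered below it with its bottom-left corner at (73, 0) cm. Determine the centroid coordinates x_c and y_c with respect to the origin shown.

Part | A | x̄ᵢ | ȳᵢ | A·x̄ᵢ | A·ȳᵢ
web | 3840.00 | 85.00 | 80.00 | 326400.00 | 307200.00
flange | 5780.00 | 85.00 | 177.00 | 491300.00 | 1023060.00
Σ | 9620.00 |  |  | 817700.00 | 1330260.00
x_c = 817700.00 / 9620.00 = 85.00 cm
y_c = 1330260.00 / 9620.00 = 138.28 cm

x_c = 85.00 cm, y_c = 138.28 cm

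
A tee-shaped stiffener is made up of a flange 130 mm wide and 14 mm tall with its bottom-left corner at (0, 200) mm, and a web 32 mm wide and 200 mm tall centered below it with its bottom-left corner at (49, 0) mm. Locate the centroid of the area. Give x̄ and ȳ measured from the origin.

Part | A | x̄ᵢ | ȳᵢ | A·x̄ᵢ | A·ȳᵢ
web | 6400.00 | 65.00 | 100.00 | 416000.00 | 640000.00
flange | 1820.00 | 65.00 | 207.00 | 118300.00 | 376740.00
Σ | 8220.00 |  |  | 534300.00 | 1016740.00
x̄ = 534300.00 / 8220.00 = 65.00 mm
ȳ = 1016740.00 / 8220.00 = 123.69 mm

x̄ = 65.00 mm, ȳ = 123.69 mm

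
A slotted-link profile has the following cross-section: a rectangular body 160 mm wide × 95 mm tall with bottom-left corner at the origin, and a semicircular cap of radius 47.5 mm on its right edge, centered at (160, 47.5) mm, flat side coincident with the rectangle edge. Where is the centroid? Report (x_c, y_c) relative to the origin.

Part | A | x̄ᵢ | ȳᵢ | A·x̄ᵢ | A·ȳᵢ
rectangular body | 15200.00 | 80.00 | 47.50 | 1216000.00 | 722000.00
semicircular end | 3544.11 | 180.16 | 47.50 | 638505.39 | 168345.19
Σ | 18744.11 |  |  | 1854505.39 | 890345.19
x_c = 1854505.39 / 18744.11 = 98.94 mm
y_c = 890345.19 / 18744.11 = 47.50 mm

x_c = 98.94 mm, y_c = 47.50 mm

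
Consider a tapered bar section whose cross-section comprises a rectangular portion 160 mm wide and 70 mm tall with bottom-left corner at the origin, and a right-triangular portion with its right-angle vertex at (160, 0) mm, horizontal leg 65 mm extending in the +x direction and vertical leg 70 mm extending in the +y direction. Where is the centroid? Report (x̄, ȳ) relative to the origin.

rectangular portion: A = 160 × 70 = 11200.00, centroid at (80.00, 35.00).
triangular portion: A = ½·65·70 = 2275.00, centroid at (181.67, 23.33).
ΣA = 13475.00 mm², ΣAx̄ = 1309291.67 mm³, ΣAȳ = 445083.33 mm³.
x̄ = 1309291.67/13475.00 = 97.16 mm; ȳ = 445083.33/13475.00 = 33.03 mm.

x̄ = 97.16 mm, ȳ = 33.03 mm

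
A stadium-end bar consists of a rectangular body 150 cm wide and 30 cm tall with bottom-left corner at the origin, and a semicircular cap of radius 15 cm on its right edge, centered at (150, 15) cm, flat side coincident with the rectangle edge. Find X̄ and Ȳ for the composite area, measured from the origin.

X̄ = 80.93 cm, Ȳ = 15.00 cm

rectangular body: A = 150 × 30 = 4500.00, centroid at (75.00, 15.00).
semicircular end: A = ½π·15² = 353.43, centroid at (156.37, 15.00).
ΣA = 4853.43 cm²
ΣAX̄ = (4500.00)(75.00) + (353.43)(156.37) = 392764.38 cm³
ΣAȲ = (4500.00)(15.00) + (353.43)(15.00) = 72801.44 cm³
X̄ = 392764.38 / 4853.43 = 80.93 cm
Ȳ = 72801.44 / 4853.43 = 15.00 cm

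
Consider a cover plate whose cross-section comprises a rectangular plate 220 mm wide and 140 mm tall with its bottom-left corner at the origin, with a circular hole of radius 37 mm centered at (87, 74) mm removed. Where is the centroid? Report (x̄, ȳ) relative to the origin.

Part | A | x̄ᵢ | ȳᵢ | A·x̄ᵢ | A·ȳᵢ
plate | 30800.00 | 110.00 | 70.00 | 3388000.00 | 2156000.00
hole | -4300.84 | 87.00 | 74.00 | -374173.11 | -318262.19
Σ | 26499.16 |  |  | 3013826.89 | 1837737.81
x̄ = 3013826.89 / 26499.16 = 113.73 mm
ȳ = 1837737.81 / 26499.16 = 69.35 mm

x̄ = 113.73 mm, ȳ = 69.35 mm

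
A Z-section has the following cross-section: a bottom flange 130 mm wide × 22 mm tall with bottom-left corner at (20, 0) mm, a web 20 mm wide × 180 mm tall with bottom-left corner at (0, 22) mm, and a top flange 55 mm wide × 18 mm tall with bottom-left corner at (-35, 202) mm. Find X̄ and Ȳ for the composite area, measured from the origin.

X̄ = 36.47 mm, Ȳ = 86.38 mm

Part | A | x̄ᵢ | ȳᵢ | A·x̄ᵢ | A·ȳᵢ
bottom flange | 2860.00 | 85.00 | 11.00 | 243100.00 | 31460.00
web | 3600.00 | 10.00 | 112.00 | 36000.00 | 403200.00
top flange | 990.00 | -7.50 | 211.00 | -7425.00 | 208890.00
Σ | 7450.00 |  |  | 271675.00 | 643550.00
X̄ = 271675.00 / 7450.00 = 36.47 mm
Ȳ = 643550.00 / 7450.00 = 86.38 mm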